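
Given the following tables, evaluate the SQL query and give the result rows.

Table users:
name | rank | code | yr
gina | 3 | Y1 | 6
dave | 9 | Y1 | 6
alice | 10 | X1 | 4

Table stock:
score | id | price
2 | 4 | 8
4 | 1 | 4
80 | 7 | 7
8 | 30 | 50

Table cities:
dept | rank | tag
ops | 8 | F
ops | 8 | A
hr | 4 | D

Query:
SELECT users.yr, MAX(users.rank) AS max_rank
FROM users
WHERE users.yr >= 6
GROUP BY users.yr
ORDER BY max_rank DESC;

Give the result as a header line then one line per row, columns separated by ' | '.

== RESULT ==
users.yr | max_rank
6 | 9

Derivation:
After WHERE (2 rows):
users.name | users.rank | users.code | users.yr
gina | 3 | Y1 | 6
dave | 9 | Y1 | 6
After GROUP BY (1 rows):
users.yr | max_rank
6 | 9
After ORDER BY (1 rows):
users.yr | max_rank
6 | 9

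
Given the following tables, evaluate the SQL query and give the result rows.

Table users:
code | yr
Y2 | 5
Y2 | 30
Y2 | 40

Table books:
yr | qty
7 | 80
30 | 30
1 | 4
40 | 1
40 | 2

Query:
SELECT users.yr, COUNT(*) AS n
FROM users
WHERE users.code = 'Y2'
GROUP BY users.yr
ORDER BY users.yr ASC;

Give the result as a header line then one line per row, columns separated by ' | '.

== RESULT ==
users.yr | n
5 | 1
30 | 1
40 | 1

Derivation:
After WHERE (3 rows):
users.code | users.yr
Y2 | 5
Y2 | 30
Y2 | 40
After GROUP BY (3 rows):
users.yr | n
5 | 1
30 | 1
40 | 1
After ORDER BY (3 rows):
users.yr | n
5 | 1
30 | 1
40 | 1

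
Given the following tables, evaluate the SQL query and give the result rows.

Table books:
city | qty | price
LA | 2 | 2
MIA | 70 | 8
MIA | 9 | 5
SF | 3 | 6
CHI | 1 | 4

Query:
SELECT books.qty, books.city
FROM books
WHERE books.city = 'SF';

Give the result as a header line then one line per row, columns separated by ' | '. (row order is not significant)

== RESULT ==
books.qty | books.city
3 | SF

Derivation:
After WHERE (1 rows):
books.city | books.qty | books.price
SF | 3 | 6
After SELECT (1 rows):
books.qty | books.city
3 | SF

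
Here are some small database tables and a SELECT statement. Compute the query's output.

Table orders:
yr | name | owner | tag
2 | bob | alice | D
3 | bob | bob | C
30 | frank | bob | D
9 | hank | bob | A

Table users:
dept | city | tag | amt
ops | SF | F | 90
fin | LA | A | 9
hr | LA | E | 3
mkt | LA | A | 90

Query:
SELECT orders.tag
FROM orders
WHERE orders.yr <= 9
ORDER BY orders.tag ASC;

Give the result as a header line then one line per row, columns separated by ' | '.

== RESULT ==
orders.tag
A
C
D

Derivation:
After WHERE (3 rows):
orders.yr | orders.name | orders.owner | orders.tag
2 | bob | alice | D
3 | bob | bob | C
9 | hank | bob | A
After SELECT (3 rows):
orders.tag
D
C
A
After ORDER BY (3 rows):
orders.tag
A
C
D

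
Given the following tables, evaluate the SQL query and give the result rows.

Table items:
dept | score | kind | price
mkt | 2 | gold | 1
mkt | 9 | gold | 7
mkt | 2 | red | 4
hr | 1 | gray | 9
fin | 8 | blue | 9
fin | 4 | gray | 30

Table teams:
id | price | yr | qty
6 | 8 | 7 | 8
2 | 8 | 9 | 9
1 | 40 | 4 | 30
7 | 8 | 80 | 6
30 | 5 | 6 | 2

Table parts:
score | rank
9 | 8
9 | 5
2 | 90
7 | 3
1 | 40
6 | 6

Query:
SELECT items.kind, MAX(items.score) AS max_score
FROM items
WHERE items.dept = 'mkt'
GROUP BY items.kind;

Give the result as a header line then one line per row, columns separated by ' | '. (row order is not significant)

After WHERE (3 rows):
items.dept | items.score | items.kind | items.price
mkt | 2 | gold | 1
mkt | 9 | gold | 7
mkt | 2 | red | 4
After GROUP BY (2 rows):
items.kind | max_score
gold | 9
red | 2

== RESULT ==
items.kind | max_score
gold | 9
red | 2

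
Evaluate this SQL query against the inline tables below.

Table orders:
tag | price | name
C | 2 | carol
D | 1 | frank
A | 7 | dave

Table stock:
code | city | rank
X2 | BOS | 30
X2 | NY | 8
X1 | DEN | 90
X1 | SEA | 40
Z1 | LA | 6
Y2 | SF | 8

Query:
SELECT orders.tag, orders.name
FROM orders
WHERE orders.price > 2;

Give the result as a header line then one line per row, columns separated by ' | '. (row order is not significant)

== RESULT ==
orders.tag | orders.name
A | dave

Derivation:
After WHERE (1 rows):
orders.tag | orders.price | orders.name
A | 7 | dave
After SELECT (1 rows):
orders.tag | orders.name
A | dave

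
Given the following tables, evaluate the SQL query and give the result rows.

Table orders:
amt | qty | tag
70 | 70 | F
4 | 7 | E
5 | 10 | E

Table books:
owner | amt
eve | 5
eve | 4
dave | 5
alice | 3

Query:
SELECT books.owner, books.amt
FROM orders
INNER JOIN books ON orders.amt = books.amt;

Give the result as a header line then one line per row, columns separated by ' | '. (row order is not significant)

After JOIN books (3 rows):
orders.amt | orders.qty | orders.tag | books.owner | books.amt
4 | 7 | E | eve | 4
5 | 10 | E | eve | 5
5 | 10 | E | dave | 5
After SELECT (3 rows):
books.owner | books.amt
eve | 4
eve | 5
dave | 5

== RESULT ==
books.owner | books.amt
eve | 4
eve | 5
dave | 5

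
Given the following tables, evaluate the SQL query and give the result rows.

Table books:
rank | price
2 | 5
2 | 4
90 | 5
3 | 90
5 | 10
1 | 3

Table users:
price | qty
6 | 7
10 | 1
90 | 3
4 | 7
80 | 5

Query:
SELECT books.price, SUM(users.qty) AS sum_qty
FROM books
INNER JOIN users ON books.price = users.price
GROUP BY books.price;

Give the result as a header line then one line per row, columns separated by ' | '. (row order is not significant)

After JOIN users (3 rows):
books.rank | books.price | users.price | users.qty
2 | 4 | 4 | 7
3 | 90 | 90 | 3
5 | 10 | 10 | 1
After GROUP BY (3 rows):
books.price | sum_qty
4 | 7
90 | 3
10 | 1

== RESULT ==
books.price | sum_qty
4 | 7
90 | 3
10 | 1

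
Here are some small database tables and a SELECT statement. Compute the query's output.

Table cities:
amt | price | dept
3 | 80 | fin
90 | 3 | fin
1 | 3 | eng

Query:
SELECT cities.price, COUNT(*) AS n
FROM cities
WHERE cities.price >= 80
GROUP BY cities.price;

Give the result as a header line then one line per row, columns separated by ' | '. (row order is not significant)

After WHERE (1 rows):
cities.amt | cities.price | cities.dept
3 | 80 | fin
After GROUP BY (1 rows):
cities.price | n
80 | 1

== RESULT ==
cities.price | n
80 | 1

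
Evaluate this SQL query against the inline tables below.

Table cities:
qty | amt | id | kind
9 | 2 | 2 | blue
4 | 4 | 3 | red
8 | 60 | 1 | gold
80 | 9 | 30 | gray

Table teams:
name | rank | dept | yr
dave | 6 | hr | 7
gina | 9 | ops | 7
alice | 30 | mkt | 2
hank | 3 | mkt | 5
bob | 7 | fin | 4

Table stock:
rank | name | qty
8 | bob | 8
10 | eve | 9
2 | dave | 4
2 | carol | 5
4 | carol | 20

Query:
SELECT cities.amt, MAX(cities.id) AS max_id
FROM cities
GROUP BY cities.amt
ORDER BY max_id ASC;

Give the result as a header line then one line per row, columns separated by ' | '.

After GROUP BY (4 rows):
cities.amt | max_id
2 | 2
4 | 3
60 | 1
9 | 30
After ORDER BY (4 rows):
cities.amt | max_id
60 | 1
2 | 2
4 | 3
9 | 30

== RESULT ==
cities.amt | max_id
60 | 1
2 | 2
4 | 3
9 | 30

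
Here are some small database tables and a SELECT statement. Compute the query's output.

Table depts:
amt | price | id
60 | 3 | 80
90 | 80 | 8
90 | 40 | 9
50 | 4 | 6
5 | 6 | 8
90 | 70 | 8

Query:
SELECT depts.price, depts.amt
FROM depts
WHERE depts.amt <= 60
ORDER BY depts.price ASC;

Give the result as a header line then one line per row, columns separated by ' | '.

After WHERE (3 rows):
depts.amt | depts.price | depts.id
60 | 3 | 80
50 | 4 | 6
5 | 6 | 8
After SELECT (3 rows):
depts.price | depts.amt
3 | 60
4 | 50
6 | 5
After ORDER BY (3 rows):
depts.price | depts.amt
3 | 60
4 | 50
6 | 5

== RESULT ==
depts.price | depts.amt
3 | 60
4 | 50
6 | 5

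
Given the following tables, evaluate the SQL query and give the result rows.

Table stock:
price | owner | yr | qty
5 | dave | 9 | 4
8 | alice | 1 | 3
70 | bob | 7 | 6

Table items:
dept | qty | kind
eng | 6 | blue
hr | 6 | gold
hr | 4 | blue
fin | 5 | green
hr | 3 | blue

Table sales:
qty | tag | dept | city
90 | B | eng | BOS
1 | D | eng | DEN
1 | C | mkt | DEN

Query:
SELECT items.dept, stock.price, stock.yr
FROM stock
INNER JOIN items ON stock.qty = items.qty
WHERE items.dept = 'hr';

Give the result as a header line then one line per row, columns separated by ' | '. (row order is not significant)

== RESULT ==
items.dept | stock.price | stock.yr
hr | 5 | 9
hr | 8 | 1
hr | 70 | 7

Derivation:
After JOIN items (4 rows):
stock.price | stock.owner | stock.yr | stock.qty | items.dept | items.qty | items.kind
5 | dave | 9 | 4 | hr | 4 | blue
8 | alice | 1 | 3 | hr | 3 | blue
70 | bob | 7 | 6 | eng | 6 | blue
70 | bob | 7 | 6 | hr | 6 | gold
After WHERE (3 rows):
stock.price | stock.owner | stock.yr | stock.qty | items.dept | items.qty | items.kind
5 | dave | 9 | 4 | hr | 4 | blue
8 | alice | 1 | 3 | hr | 3 | blue
70 | bob | 7 | 6 | hr | 6 | gold
After SELECT (3 rows):
items.dept | stock.price | stock.yr
hr | 5 | 9
hr | 8 | 1
hr | 70 | 7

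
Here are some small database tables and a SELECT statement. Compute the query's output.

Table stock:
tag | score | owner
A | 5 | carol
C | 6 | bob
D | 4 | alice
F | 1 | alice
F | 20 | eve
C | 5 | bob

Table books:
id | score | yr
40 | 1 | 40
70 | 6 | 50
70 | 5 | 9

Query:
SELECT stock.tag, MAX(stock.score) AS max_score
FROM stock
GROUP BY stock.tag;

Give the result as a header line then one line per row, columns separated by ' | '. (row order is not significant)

After GROUP BY (4 rows):
stock.tag | max_score
A | 5
C | 6
D | 4
F | 20

== RESULT ==
stock.tag | max_score
A | 5
C | 6
D | 4
F | 20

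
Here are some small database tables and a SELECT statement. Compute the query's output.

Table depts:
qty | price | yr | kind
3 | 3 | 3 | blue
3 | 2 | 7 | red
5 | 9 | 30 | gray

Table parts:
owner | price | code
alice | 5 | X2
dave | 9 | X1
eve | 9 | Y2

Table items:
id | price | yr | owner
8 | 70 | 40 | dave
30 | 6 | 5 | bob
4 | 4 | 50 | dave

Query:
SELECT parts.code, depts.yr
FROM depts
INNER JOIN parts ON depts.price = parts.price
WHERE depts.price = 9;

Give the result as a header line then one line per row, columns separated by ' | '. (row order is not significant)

After JOIN parts (2 rows):
depts.qty | depts.price | depts.yr | depts.kind | parts.owner | parts.price | parts.code
5 | 9 | 30 | gray | dave | 9 | X1
5 | 9 | 30 | gray | eve | 9 | Y2
After WHERE (2 rows):
depts.qty | depts.price | depts.yr | depts.kind | parts.owner | parts.price | parts.code
5 | 9 | 30 | gray | dave | 9 | X1
5 | 9 | 30 | gray | eve | 9 | Y2
After SELECT (2 rows):
parts.code | depts.yr
X1 | 30
Y2 | 30

== RESULT ==
parts.code | depts.yr
X1 | 30
Y2 | 30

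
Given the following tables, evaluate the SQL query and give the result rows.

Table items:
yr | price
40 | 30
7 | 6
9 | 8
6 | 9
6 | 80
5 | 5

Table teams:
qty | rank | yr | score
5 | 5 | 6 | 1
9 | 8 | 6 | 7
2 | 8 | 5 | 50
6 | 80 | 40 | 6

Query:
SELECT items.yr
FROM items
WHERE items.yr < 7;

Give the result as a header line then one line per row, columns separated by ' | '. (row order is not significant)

== RESULT ==
items.yr
6
6
5

Derivation:
After WHERE (3 rows):
items.yr | items.price
6 | 9
6 | 80
5 | 5
After SELECT (3 rows):
items.yr
6
6
5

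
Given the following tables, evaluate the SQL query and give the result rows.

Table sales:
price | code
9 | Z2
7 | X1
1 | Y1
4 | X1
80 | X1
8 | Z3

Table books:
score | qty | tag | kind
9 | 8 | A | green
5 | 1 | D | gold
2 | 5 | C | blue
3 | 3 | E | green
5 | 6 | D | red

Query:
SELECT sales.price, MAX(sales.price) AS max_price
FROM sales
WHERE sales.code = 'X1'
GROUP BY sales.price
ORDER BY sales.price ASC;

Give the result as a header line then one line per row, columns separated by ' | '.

== RESULT ==
sales.price | max_price
4 | 4
7 | 7
80 | 80

Derivation:
After WHERE (3 rows):
sales.price | sales.code
7 | X1
4 | X1
80 | X1
After GROUP BY (3 rows):
sales.price | max_price
7 | 7
4 | 4
80 | 80
After ORDER BY (3 rows):
sales.price | max_price
4 | 4
7 | 7
80 | 80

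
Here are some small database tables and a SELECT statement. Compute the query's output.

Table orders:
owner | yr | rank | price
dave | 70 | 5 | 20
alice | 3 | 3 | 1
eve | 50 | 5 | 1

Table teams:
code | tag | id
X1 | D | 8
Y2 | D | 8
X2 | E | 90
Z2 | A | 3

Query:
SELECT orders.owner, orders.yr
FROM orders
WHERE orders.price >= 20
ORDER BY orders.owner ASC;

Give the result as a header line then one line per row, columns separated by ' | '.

After WHERE (1 rows):
orders.owner | orders.yr | orders.rank | orders.price
dave | 70 | 5 | 20
After SELECT (1 rows):
orders.owner | orders.yr
dave | 70
After ORDER BY (1 rows):
orders.owner | orders.yr
dave | 70

== RESULT ==
orders.owner | orders.yr
dave | 70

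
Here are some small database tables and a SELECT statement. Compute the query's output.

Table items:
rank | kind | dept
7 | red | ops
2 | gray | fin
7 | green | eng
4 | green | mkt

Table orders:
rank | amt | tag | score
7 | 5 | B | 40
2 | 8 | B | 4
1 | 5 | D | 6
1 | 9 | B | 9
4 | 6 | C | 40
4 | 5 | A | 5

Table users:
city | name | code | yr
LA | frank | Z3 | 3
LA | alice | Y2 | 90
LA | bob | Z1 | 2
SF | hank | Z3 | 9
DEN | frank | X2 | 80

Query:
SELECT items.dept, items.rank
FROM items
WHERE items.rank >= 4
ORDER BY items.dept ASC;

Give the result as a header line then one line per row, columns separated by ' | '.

== RESULT ==
items.dept | items.rank
eng | 7
mkt | 4
ops | 7

Derivation:
After WHERE (3 rows):
items.rank | items.kind | items.dept
7 | red | ops
7 | green | eng
4 | green | mkt
After SELECT (3 rows):
items.dept | items.rank
ops | 7
eng | 7
mkt | 4
After ORDER BY (3 rows):
items.dept | items.rank
eng | 7
mkt | 4
ops | 7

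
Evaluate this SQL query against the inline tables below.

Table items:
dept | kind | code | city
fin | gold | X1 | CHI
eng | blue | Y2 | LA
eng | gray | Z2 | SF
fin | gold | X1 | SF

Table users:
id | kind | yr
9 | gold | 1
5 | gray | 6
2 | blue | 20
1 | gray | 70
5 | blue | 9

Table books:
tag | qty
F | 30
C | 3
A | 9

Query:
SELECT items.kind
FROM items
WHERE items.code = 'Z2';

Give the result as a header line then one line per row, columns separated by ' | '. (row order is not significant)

After WHERE (1 rows):
items.dept | items.kind | items.code | items.city
eng | gray | Z2 | SF
After SELECT (1 rows):
items.kind
gray

== RESULT ==
items.kind
gray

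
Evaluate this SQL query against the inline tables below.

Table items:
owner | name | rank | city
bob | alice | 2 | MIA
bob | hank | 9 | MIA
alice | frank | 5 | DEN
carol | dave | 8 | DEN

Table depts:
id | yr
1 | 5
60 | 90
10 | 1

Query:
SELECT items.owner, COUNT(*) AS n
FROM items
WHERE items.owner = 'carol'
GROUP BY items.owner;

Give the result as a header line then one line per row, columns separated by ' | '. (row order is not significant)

After WHERE (1 rows):
items.owner | items.name | items.rank | items.city
carol | dave | 8 | DEN
After GROUP BY (1 rows):
items.owner | n
carol | 1

== RESULT ==
items.owner | n
carol | 1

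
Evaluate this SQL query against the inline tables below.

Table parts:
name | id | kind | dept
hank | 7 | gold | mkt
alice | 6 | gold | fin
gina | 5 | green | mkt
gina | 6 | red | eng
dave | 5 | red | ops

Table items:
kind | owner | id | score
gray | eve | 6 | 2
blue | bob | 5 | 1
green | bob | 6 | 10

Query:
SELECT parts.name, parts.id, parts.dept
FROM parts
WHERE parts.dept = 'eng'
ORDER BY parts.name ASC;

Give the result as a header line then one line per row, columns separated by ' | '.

== RESULT ==
parts.name | parts.id | parts.dept
gina | 6 | eng

Derivation:
After WHERE (1 rows):
parts.name | parts.id | parts.kind | parts.dept
gina | 6 | red | eng
After SELECT (1 rows):
parts.name | parts.id | parts.dept
gina | 6 | eng
After ORDER BY (1 rows):
parts.name | parts.id | parts.dept
gina | 6 | eng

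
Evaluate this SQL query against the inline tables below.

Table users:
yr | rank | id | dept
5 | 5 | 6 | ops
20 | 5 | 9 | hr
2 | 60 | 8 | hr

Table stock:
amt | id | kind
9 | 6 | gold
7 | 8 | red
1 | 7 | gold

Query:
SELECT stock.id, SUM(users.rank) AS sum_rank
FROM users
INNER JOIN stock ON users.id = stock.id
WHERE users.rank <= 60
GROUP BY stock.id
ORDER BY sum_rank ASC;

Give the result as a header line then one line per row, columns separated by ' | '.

After JOIN stock (2 rows):
users.yr | users.rank | users.id | users.dept | stock.amt | stock.id | stock.kind
5 | 5 | 6 | ops | 9 | 6 | gold
2 | 60 | 8 | hr | 7 | 8 | red
After WHERE (2 rows):
users.yr | users.rank | users.id | users.dept | stock.amt | stock.id | stock.kind
5 | 5 | 6 | ops | 9 | 6 | gold
2 | 60 | 8 | hr | 7 | 8 | red
After GROUP BY (2 rows):
stock.id | sum_rank
6 | 5
8 | 60
After ORDER BY (2 rows):
stock.id | sum_rank
6 | 5
8 | 60

== RESULT ==
stock.id | sum_rank
6 | 5
8 | 60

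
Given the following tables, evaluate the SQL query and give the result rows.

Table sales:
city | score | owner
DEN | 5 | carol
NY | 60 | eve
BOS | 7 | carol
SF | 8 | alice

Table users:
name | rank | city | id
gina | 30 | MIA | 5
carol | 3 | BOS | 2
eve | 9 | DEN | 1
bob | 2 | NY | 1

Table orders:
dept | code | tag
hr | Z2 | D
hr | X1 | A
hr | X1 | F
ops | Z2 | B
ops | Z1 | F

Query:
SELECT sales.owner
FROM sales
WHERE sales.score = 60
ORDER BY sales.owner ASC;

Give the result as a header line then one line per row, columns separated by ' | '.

== RESULT ==
sales.owner
eve

Derivation:
After WHERE (1 rows):
sales.city | sales.score | sales.owner
NY | 60 | eve
After SELECT (1 rows):
sales.owner
eve
After ORDER BY (1 rows):
sales.owner
eve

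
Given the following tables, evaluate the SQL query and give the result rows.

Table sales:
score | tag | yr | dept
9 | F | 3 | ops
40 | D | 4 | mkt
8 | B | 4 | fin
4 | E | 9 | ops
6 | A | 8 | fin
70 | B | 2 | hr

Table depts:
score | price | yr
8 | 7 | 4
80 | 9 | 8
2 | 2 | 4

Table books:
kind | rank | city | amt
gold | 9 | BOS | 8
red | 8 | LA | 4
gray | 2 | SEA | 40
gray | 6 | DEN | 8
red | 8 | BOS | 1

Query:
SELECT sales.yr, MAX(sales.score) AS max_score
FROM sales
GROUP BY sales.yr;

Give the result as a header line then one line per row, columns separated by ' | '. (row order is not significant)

== RESULT ==
sales.yr | max_score
3 | 9
4 | 40
9 | 4
8 | 6
2 | 70

Derivation:
After GROUP BY (5 rows):
sales.yr | max_score
3 | 9
4 | 40
9 | 4
8 | 6
2 | 70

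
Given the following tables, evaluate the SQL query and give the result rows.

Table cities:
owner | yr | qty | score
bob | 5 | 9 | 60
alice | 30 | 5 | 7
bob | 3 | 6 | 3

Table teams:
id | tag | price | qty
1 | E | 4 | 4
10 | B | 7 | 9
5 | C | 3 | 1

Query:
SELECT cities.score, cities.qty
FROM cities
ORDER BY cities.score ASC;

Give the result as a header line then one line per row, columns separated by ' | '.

== RESULT ==
cities.score | cities.qty
3 | 6
7 | 5
60 | 9

Derivation:
After SELECT (3 rows):
cities.score | cities.qty
60 | 9
7 | 5
3 | 6
After ORDER BY (3 rows):
cities.score | cities.qty
3 | 6
7 | 5
60 | 9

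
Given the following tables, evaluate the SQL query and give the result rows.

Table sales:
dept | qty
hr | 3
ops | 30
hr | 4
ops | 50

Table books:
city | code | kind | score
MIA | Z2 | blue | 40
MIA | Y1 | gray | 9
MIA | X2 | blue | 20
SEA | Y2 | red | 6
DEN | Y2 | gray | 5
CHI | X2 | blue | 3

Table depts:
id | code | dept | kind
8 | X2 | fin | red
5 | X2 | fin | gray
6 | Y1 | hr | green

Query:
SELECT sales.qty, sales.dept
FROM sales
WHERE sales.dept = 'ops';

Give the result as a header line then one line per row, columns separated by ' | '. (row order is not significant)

== RESULT ==
sales.qty | sales.dept
30 | ops
50 | ops

Derivation:
After WHERE (2 rows):
sales.dept | sales.qty
ops | 30
ops | 50
After SELECT (2 rows):
sales.qty | sales.dept
30 | ops
50 | ops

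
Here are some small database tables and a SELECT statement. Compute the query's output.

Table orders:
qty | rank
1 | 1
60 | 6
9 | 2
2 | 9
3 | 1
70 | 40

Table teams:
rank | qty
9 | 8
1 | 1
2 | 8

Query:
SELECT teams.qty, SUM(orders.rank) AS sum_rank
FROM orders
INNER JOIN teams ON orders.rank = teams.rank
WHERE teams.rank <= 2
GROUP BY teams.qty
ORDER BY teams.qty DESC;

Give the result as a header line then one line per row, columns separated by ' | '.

After JOIN teams (4 rows):
orders.qty | orders.rank | teams.rank | teams.qty
1 | 1 | 1 | 1
9 | 2 | 2 | 8
2 | 9 | 9 | 8
3 | 1 | 1 | 1
After WHERE (3 rows):
orders.qty | orders.rank | teams.rank | teams.qty
1 | 1 | 1 | 1
9 | 2 | 2 | 8
3 | 1 | 1 | 1
After GROUP BY (2 rows):
teams.qty | sum_rank
1 | 2
8 | 2
After ORDER BY (2 rows):
teams.qty | sum_rank
8 | 2
1 | 2

== RESULT ==
teams.qty | sum_rank
8 | 2
1 | 2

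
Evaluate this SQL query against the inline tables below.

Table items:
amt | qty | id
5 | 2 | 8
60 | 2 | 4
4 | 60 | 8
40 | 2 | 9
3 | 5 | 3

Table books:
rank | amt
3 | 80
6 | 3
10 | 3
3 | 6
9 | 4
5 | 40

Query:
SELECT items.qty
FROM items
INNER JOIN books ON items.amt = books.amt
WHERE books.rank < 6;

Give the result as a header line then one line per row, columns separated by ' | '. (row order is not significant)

After JOIN books (4 rows):
items.amt | items.qty | items.id | books.rank | books.amt
4 | 60 | 8 | 9 | 4
40 | 2 | 9 | 5 | 40
3 | 5 | 3 | 6 | 3
3 | 5 | 3 | 10 | 3
After WHERE (1 rows):
items.amt | items.qty | items.id | books.rank | books.amt
40 | 2 | 9 | 5 | 40
After SELECT (1 rows):
items.qty
2

== RESULT ==
items.qty
2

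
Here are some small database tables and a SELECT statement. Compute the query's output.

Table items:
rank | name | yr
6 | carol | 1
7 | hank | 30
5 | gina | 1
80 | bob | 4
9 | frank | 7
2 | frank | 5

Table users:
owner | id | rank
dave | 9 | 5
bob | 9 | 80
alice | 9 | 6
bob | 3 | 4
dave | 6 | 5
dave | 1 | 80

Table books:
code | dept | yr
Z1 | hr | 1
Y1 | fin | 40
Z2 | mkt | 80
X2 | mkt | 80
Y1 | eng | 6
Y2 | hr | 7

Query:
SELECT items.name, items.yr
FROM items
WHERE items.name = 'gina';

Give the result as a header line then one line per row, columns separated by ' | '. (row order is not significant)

== RESULT ==
items.name | items.yr
gina | 1

Derivation:
After WHERE (1 rows):
items.rank | items.name | items.yr
5 | gina | 1
After SELECT (1 rows):
items.name | items.yr
gina | 1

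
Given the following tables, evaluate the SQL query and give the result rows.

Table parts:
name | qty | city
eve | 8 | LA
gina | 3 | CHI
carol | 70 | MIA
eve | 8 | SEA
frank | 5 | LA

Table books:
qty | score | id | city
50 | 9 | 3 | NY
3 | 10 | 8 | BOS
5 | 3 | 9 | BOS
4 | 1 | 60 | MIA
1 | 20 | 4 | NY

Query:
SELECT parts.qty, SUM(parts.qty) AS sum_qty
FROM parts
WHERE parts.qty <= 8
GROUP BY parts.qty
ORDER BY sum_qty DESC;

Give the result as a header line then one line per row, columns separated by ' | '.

After WHERE (4 rows):
parts.name | parts.qty | parts.city
eve | 8 | LA
gina | 3 | CHI
eve | 8 | SEA
frank | 5 | LA
After GROUP BY (3 rows):
parts.qty | sum_qty
8 | 16
3 | 3
5 | 5
After ORDER BY (3 rows):
parts.qty | sum_qty
8 | 16
5 | 5
3 | 3

== RESULT ==
parts.qty | sum_qty
8 | 16
5 | 5
3 | 3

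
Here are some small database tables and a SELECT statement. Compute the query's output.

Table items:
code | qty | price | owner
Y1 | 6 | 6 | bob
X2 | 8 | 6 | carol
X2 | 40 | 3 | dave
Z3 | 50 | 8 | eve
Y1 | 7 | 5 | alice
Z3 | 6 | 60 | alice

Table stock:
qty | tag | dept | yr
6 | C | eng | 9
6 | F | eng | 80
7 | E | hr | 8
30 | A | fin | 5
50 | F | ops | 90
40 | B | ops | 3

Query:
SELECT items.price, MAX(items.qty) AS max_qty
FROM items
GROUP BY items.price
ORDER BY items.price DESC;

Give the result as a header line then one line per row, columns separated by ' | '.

After GROUP BY (5 rows):
items.price | max_qty
6 | 8
3 | 40
8 | 50
5 | 7
60 | 6
After ORDER BY (5 rows):
items.price | max_qty
60 | 6
8 | 50
6 | 8
5 | 7
3 | 40

== RESULT ==
items.price | max_qty
60 | 6
8 | 50
6 | 8
5 | 7
3 | 40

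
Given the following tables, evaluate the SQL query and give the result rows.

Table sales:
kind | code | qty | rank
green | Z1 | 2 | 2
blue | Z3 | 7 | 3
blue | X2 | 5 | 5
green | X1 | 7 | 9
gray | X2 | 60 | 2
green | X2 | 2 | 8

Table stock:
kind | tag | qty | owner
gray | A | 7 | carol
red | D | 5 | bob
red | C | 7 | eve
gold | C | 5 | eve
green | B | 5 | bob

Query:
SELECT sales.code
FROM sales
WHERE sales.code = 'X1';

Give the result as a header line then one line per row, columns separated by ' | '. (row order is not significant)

== RESULT ==
sales.code
X1

Derivation:
After WHERE (1 rows):
sales.kind | sales.code | sales.qty | sales.rank
green | X1 | 7 | 9
After SELECT (1 rows):
sales.code
X1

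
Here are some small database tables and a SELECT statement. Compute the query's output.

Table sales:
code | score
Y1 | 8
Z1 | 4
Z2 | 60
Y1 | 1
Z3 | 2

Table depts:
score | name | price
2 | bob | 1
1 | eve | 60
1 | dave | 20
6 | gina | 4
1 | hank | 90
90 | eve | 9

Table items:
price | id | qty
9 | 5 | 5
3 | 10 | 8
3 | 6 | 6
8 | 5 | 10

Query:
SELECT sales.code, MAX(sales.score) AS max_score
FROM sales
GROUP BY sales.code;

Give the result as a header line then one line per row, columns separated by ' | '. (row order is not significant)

== RESULT ==
sales.code | max_score
Y1 | 8
Z1 | 4
Z2 | 60
Z3 | 2

Derivation:
After GROUP BY (4 rows):
sales.code | max_score
Y1 | 8
Z1 | 4
Z2 | 60
Z3 | 2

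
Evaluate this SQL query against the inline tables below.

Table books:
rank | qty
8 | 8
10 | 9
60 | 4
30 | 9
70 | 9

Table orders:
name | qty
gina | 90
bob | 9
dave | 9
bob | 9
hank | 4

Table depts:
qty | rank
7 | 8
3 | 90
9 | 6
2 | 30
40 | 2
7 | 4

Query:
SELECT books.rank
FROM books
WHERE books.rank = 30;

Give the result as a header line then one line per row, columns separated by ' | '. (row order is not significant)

After WHERE (1 rows):
books.rank | books.qty
30 | 9
After SELECT (1 rows):
books.rank
30

== RESULT ==
books.rank
30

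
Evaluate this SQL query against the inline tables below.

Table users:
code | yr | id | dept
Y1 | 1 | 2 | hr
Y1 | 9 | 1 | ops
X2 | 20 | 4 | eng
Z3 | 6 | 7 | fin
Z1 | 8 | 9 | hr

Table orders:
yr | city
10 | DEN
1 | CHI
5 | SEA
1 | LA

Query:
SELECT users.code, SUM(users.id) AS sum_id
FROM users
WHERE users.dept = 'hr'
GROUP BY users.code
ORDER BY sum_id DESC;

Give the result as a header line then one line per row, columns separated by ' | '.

== RESULT ==
users.code | sum_id
Z1 | 9
Y1 | 2

Derivation:
After WHERE (2 rows):
users.code | users.yr | users.id | users.dept
Y1 | 1 | 2 | hr
Z1 | 8 | 9 | hr
After GROUP BY (2 rows):
users.code | sum_id
Y1 | 2
Z1 | 9
After ORDER BY (2 rows):
users.code | sum_id
Z1 | 9
Y1 | 2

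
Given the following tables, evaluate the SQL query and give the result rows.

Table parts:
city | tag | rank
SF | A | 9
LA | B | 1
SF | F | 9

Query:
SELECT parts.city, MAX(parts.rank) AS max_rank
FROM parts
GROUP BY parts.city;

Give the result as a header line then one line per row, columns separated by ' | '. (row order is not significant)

== RESULT ==
parts.city | max_rank
SF | 9
LA | 1

Derivation:
After GROUP BY (2 rows):
parts.city | max_rank
SF | 9
LA | 1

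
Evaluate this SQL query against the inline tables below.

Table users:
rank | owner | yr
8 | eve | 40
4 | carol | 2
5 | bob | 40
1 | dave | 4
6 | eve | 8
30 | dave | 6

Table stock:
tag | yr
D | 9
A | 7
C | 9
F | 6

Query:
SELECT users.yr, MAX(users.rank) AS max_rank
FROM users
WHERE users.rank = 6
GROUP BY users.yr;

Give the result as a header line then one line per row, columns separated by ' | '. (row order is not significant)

After WHERE (1 rows):
users.rank | users.owner | users.yr
6 | eve | 8
After GROUP BY (1 rows):
users.yr | max_rank
8 | 6

== RESULT ==
users.yr | max_rank
8 | 6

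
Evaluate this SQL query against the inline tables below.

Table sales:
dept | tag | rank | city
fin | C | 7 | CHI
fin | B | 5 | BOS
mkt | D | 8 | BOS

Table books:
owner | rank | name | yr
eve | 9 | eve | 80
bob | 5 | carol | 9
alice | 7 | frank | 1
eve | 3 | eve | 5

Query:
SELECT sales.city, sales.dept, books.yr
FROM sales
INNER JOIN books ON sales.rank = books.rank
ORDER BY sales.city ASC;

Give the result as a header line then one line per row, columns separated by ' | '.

After JOIN books (2 rows):
sales.dept | sales.tag | sales.rank | sales.city | books.owner | books.rank | books.name | books.yr
fin | C | 7 | CHI | alice | 7 | frank | 1
fin | B | 5 | BOS | bob | 5 | carol | 9
After SELECT (2 rows):
sales.city | sales.dept | books.yr
CHI | fin | 1
BOS | fin | 9
After ORDER BY (2 rows):
sales.city | sales.dept | books.yr
BOS | fin | 9
CHI | fin | 1

== RESULT ==
sales.city | sales.dept | books.yr
BOS | fin | 9
CHI | fin | 1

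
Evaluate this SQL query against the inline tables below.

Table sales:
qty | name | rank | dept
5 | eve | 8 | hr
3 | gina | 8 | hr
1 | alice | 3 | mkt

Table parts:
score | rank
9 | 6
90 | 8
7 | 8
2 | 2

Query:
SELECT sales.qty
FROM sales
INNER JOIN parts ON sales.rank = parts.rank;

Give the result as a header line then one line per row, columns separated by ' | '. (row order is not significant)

== RESULT ==
sales.qty
5
5
3
3

Derivation:
After JOIN parts (4 rows):
sales.qty | sales.name | sales.rank | sales.dept | parts.score | parts.rank
5 | eve | 8 | hr | 90 | 8
5 | eve | 8 | hr | 7 | 8
3 | gina | 8 | hr | 90 | 8
3 | gina | 8 | hr | 7 | 8
After SELECT (4 rows):
sales.qty
5
5
3
3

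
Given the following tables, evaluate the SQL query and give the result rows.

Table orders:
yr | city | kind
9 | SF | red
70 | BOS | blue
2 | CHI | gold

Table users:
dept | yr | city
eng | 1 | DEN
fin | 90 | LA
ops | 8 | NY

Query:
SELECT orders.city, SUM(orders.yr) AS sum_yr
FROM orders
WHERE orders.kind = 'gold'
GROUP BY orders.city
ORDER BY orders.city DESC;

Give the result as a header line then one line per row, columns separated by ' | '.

== RESULT ==
orders.city | sum_yr
CHI | 2

Derivation:
After WHERE (1 rows):
orders.yr | orders.city | orders.kind
2 | CHI | gold
After GROUP BY (1 rows):
orders.city | sum_yr
CHI | 2
After ORDER BY (1 rows):
orders.city | sum_yr
CHI | 2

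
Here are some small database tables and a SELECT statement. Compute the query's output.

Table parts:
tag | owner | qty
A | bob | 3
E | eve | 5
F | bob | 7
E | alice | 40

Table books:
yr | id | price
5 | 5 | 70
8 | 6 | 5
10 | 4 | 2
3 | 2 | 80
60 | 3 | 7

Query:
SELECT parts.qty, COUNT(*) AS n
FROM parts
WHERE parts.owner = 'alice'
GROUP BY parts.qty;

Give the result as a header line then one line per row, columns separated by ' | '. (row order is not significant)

== RESULT ==
parts.qty | n
40 | 1

Derivation:
After WHERE (1 rows):
parts.tag | parts.owner | parts.qty
E | alice | 40
After GROUP BY (1 rows):
parts.qty | n
40 | 1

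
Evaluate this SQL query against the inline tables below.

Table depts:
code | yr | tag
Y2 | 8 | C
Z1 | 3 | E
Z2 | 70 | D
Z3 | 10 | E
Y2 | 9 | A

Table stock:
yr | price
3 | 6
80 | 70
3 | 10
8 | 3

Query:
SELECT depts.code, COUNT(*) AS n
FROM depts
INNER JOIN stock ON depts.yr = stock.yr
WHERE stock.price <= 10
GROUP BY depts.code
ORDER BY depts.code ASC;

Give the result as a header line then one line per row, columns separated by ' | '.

== RESULT ==
depts.code | n
Y2 | 1
Z1 | 2

Derivation:
After JOIN stock (3 rows):
depts.code | depts.yr | depts.tag | stock.yr | stock.price
Y2 | 8 | C | 8 | 3
Z1 | 3 | E | 3 | 6
Z1 | 3 | E | 3 | 10
After WHERE (3 rows):
depts.code | depts.yr | depts.tag | stock.yr | stock.price
Y2 | 8 | C | 8 | 3
Z1 | 3 | E | 3 | 6
Z1 | 3 | E | 3 | 10
After GROUP BY (2 rows):
depts.code | n
Y2 | 1
Z1 | 2
After ORDER BY (2 rows):
depts.code | n
Y2 | 1
Z1 | 2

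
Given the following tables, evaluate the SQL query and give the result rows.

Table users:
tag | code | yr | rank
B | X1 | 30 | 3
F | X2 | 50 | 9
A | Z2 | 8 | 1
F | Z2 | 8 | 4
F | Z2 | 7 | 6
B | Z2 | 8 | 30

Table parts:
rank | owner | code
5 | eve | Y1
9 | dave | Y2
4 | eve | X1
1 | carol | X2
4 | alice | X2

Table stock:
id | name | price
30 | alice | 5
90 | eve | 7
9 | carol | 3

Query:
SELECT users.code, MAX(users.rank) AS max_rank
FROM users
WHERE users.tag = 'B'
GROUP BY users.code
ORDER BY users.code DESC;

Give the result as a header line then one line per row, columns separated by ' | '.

After WHERE (2 rows):
users.tag | users.code | users.yr | users.rank
B | X1 | 30 | 3
B | Z2 | 8 | 30
After GROUP BY (2 rows):
users.code | max_rank
X1 | 3
Z2 | 30
After ORDER BY (2 rows):
users.code | max_rank
Z2 | 30
X1 | 3

== RESULT ==
users.code | max_rank
Z2 | 30
X1 | 3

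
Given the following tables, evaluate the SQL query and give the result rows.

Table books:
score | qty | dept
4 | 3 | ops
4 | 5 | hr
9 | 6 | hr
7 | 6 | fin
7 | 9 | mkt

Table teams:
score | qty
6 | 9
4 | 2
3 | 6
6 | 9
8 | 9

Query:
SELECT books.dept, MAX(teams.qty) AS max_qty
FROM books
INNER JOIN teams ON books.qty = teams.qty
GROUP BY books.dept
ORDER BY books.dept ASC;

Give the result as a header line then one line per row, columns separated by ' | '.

== RESULT ==
books.dept | max_qty
fin | 6
hr | 6
mkt | 9

Derivation:
After JOIN teams (5 rows):
books.score | books.qty | books.dept | teams.score | teams.qty
9 | 6 | hr | 3 | 6
7 | 6 | fin | 3 | 6
7 | 9 | mkt | 6 | 9
7 | 9 | mkt | 6 | 9
7 | 9 | mkt | 8 | 9
After GROUP BY (3 rows):
books.dept | max_qty
hr | 6
fin | 6
mkt | 9
After ORDER BY (3 rows):
books.dept | max_qty
fin | 6
hr | 6
mkt | 9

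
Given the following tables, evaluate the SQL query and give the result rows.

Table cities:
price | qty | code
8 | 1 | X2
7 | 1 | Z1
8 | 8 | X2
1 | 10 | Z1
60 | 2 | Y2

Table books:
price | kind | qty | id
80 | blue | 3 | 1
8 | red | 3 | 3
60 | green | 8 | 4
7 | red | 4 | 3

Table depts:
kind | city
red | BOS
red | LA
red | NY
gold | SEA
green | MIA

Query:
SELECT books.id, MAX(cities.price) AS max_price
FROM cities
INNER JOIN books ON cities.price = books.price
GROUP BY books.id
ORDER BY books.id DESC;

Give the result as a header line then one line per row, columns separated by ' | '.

== RESULT ==
books.id | max_price
4 | 60
3 | 8

Derivation:
After JOIN books (4 rows):
cities.price | cities.qty | cities.code | books.price | books.kind | books.qty | books.id
8 | 1 | X2 | 8 | red | 3 | 3
7 | 1 | Z1 | 7 | red | 4 | 3
8 | 8 | X2 | 8 | red | 3 | 3
60 | 2 | Y2 | 60 | green | 8 | 4
After GROUP BY (2 rows):
books.id | max_price
3 | 8
4 | 60
After ORDER BY (2 rows):
books.id | max_price
4 | 60
3 | 8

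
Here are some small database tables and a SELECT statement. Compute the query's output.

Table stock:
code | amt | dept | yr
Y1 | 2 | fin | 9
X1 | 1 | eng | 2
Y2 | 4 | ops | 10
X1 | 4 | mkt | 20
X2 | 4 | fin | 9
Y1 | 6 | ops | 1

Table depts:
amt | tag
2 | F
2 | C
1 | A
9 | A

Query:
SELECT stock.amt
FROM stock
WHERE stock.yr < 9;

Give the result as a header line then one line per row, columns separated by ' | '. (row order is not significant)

After WHERE (2 rows):
stock.code | stock.amt | stock.dept | stock.yr
X1 | 1 | eng | 2
Y1 | 6 | ops | 1
After SELECT (2 rows):
stock.amt
1
6

== RESULT ==
stock.amt
1
6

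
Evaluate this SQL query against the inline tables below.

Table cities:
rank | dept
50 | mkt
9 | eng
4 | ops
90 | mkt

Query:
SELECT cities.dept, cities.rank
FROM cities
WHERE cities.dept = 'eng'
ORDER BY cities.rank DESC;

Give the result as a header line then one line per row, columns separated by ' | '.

== RESULT ==
cities.dept | cities.rank
eng | 9

Derivation:
After WHERE (1 rows):
cities.rank | cities.dept
9 | eng
After SELECT (1 rows):
cities.dept | cities.rank
eng | 9
After ORDER BY (1 rows):
cities.dept | cities.rank
eng | 9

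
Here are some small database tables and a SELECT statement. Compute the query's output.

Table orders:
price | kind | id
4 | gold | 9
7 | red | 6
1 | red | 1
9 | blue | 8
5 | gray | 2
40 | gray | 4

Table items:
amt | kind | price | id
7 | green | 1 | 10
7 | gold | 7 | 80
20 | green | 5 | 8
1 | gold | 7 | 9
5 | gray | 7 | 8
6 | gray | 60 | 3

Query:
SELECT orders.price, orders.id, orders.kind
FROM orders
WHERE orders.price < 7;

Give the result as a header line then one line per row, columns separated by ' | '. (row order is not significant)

== RESULT ==
orders.price | orders.id | orders.kind
4 | 9 | gold
1 | 1 | red
5 | 2 | gray

Derivation:
After WHERE (3 rows):
orders.price | orders.kind | orders.id
4 | gold | 9
1 | red | 1
5 | gray | 2
After SELECT (3 rows):
orders.price | orders.id | orders.kind
4 | 9 | gold
1 | 1 | red
5 | 2 | gray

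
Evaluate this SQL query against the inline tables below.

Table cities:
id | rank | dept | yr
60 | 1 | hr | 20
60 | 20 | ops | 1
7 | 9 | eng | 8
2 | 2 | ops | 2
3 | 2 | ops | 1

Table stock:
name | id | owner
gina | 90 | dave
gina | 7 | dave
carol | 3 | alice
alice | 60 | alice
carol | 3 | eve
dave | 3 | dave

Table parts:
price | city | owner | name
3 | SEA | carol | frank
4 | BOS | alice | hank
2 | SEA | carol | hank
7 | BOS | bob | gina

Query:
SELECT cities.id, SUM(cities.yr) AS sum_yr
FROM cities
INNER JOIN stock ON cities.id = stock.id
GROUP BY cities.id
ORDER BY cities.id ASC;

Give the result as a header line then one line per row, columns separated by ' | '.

== RESULT ==
cities.id | sum_yr
3 | 3
7 | 8
60 | 21

Derivation:
After JOIN stock (6 rows):
cities.id | cities.rank | cities.dept | cities.yr | stock.name | stock.id | stock.owner
60 | 1 | hr | 20 | alice | 60 | alice
60 | 20 | ops | 1 | alice | 60 | alice
7 | 9 | eng | 8 | gina | 7 | dave
3 | 2 | ops | 1 | carol | 3 | alice
3 | 2 | ops | 1 | carol | 3 | eve
3 | 2 | ops | 1 | dave | 3 | dave
After GROUP BY (3 rows):
cities.id | sum_yr
60 | 21
7 | 8
3 | 3
After ORDER BY (3 rows):
cities.id | sum_yr
3 | 3
7 | 8
60 | 21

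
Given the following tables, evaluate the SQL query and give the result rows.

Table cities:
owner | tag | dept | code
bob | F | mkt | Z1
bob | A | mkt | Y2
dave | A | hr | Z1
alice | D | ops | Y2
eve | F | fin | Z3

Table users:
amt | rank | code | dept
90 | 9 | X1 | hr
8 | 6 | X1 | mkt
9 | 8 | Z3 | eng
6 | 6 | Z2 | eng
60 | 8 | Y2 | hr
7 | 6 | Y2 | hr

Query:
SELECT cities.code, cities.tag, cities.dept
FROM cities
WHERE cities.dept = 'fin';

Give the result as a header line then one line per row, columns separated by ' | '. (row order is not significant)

== RESULT ==
cities.code | cities.tag | cities.dept
Z3 | F | fin

Derivation:
After WHERE (1 rows):
cities.owner | cities.tag | cities.dept | cities.code
eve | F | fin | Z3
After SELECT (1 rows):
cities.code | cities.tag | cities.dept
Z3 | F | fin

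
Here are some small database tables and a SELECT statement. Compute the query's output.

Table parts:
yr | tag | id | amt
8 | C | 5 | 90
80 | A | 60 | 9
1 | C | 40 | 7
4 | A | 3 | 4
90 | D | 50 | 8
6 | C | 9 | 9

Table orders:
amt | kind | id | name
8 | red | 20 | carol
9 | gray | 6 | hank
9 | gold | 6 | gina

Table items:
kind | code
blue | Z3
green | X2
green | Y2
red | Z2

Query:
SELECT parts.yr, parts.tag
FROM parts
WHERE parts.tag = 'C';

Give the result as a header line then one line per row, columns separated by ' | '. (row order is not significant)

== RESULT ==
parts.yr | parts.tag
8 | C
1 | C
6 | C

Derivation:
After WHERE (3 rows):
parts.yr | parts.tag | parts.id | parts.amt
8 | C | 5 | 90
1 | C | 40 | 7
6 | C | 9 | 9
After SELECT (3 rows):
parts.yr | parts.tag
8 | C
1 | C
6 | C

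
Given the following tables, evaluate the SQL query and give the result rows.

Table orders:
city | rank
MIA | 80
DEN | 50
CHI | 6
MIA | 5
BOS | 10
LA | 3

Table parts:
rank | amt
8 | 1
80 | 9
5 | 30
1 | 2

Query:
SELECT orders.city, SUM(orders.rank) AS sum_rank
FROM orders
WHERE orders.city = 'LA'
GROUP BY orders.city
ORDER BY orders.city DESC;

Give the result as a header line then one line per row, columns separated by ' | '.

After WHERE (1 rows):
orders.city | orders.rank
LA | 3
After GROUP BY (1 rows):
orders.city | sum_rank
LA | 3
After ORDER BY (1 rows):
orders.city | sum_rank
LA | 3

== RESULT ==
orders.city | sum_rank
LA | 3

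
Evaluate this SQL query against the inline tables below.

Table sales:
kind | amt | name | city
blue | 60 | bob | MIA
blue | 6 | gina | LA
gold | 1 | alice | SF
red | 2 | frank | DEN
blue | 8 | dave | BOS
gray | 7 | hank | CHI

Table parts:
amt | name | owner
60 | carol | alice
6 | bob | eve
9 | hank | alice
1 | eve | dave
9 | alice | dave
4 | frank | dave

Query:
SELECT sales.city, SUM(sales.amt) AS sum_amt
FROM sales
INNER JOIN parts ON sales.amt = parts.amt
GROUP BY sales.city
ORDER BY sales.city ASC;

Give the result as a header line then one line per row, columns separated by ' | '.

After JOIN parts (3 rows):
sales.kind | sales.amt | sales.name | sales.city | parts.amt | parts.name | parts.owner
blue | 60 | bob | MIA | 60 | carol | alice
blue | 6 | gina | LA | 6 | bob | eve
gold | 1 | alice | SF | 1 | eve | dave
After GROUP BY (3 rows):
sales.city | sum_amt
MIA | 60
LA | 6
SF | 1
After ORDER BY (3 rows):
sales.city | sum_amt
LA | 6
MIA | 60
SF | 1

== RESULT ==
sales.city | sum_amt
LA | 6
MIA | 60
SF | 1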